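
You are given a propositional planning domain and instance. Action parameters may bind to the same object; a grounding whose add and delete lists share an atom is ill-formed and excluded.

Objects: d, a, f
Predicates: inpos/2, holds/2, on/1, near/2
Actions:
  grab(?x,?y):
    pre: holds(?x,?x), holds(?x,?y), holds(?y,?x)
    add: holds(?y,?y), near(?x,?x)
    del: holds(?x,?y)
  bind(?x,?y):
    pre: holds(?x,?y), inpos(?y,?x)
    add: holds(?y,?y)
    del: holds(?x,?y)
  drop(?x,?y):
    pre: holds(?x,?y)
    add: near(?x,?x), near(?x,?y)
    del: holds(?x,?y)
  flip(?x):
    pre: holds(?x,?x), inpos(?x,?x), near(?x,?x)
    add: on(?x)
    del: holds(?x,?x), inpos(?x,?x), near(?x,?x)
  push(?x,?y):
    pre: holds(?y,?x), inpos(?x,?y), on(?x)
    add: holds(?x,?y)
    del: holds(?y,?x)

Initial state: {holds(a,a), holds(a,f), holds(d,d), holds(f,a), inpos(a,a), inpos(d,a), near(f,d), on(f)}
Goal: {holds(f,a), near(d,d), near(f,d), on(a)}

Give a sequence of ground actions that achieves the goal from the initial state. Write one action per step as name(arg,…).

1. grab(a,f)  →  {holds(a,a), holds(d,d), holds(f,a), holds(f,f), inpos(a,a), inpos(d,a), near(a,a), near(f,d), on(f)}
2. drop(d,d)  →  {holds(a,a), holds(f,a), holds(f,f), inpos(a,a), inpos(d,a), near(a,a), near(d,d), near(f,d), on(f)}
3. flip(a)  →  {holds(f,a), holds(f,f), inpos(d,a), near(d,d), near(f,d), on(a), on(f)}

grab(a,f); drop(d,d); flip(a)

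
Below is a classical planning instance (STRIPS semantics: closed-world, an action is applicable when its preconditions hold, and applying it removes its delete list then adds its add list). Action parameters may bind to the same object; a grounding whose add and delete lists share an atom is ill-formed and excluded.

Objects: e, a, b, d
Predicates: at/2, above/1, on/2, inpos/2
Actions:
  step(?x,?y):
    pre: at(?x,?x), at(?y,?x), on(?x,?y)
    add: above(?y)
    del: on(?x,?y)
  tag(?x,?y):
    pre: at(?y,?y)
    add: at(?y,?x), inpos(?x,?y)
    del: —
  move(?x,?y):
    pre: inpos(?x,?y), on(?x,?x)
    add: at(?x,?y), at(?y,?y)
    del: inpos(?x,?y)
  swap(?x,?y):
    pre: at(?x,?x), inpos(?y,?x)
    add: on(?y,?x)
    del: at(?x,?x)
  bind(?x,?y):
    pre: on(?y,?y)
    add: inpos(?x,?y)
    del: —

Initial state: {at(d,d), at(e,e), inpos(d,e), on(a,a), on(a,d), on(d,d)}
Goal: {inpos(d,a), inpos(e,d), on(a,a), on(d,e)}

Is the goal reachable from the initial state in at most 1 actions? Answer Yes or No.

No

1. tag(e,d)  →  {at(d,d), at(d,e), at(e,e), inpos(d,e), inpos(e,d), on(a,a), on(a,d), on(d,d)}
2. swap(e,d)  →  {at(d,d), at(d,e), inpos(d,e), inpos(e,d), on(a,a), on(a,d), on(d,d), on(d,e)}
3. bind(d,a)  →  {at(d,d), at(d,e), inpos(d,a), inpos(d,e), inpos(e,d), on(a,a), on(a,d), on(d,d), on(d,e)}
optimal plan length = 3; 3 > 1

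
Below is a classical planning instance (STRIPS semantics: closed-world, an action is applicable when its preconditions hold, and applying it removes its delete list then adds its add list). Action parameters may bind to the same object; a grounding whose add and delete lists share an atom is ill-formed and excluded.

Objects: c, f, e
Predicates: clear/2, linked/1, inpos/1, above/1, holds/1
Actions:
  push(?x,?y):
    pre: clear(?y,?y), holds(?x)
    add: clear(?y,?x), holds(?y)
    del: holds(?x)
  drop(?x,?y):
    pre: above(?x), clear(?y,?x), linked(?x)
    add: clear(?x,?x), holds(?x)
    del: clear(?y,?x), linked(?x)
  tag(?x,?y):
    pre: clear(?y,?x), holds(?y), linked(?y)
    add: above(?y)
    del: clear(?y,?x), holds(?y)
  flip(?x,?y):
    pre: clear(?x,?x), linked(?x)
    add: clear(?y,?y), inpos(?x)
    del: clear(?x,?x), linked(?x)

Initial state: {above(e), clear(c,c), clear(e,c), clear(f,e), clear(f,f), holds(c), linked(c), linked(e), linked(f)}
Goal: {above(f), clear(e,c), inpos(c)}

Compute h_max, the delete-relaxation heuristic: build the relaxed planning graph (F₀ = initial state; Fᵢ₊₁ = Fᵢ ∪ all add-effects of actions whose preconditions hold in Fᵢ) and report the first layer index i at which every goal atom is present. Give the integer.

F0 = init (9 atoms)
F1 = F0 ∪ {above(c), clear(e,e), clear(f,c), holds(e), holds(f), inpos(c), inpos(f)}  (16 atoms)
F2 = F1 ∪ {above(f), clear(c,e), clear(c,f), clear(e,f), inpos(e)}  (21 atoms)
goal ⊆ F2  ⇒  h_max = 2

2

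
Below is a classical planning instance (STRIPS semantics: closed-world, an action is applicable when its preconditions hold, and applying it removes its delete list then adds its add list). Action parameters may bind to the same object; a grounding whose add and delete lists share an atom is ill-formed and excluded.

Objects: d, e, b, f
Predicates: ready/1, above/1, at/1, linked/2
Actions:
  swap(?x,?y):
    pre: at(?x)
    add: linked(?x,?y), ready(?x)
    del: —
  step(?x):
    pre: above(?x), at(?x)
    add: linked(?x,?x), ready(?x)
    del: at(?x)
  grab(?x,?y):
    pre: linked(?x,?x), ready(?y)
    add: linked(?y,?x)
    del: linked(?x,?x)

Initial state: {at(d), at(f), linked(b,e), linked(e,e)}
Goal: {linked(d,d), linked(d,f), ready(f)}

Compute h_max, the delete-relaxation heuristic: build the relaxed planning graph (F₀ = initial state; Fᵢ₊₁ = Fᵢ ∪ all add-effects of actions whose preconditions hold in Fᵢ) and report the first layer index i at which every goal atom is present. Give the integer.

1

F0 = init (4 atoms)
F1 = F0 ∪ {linked(d,b), linked(d,d), linked(d,e), linked(d,f), linked(f,b), linked(f,d), linked(f,e), linked(f,f), ready(d), ready(f)}  (14 atoms)
goal ⊆ F1  ⇒  h_max = 1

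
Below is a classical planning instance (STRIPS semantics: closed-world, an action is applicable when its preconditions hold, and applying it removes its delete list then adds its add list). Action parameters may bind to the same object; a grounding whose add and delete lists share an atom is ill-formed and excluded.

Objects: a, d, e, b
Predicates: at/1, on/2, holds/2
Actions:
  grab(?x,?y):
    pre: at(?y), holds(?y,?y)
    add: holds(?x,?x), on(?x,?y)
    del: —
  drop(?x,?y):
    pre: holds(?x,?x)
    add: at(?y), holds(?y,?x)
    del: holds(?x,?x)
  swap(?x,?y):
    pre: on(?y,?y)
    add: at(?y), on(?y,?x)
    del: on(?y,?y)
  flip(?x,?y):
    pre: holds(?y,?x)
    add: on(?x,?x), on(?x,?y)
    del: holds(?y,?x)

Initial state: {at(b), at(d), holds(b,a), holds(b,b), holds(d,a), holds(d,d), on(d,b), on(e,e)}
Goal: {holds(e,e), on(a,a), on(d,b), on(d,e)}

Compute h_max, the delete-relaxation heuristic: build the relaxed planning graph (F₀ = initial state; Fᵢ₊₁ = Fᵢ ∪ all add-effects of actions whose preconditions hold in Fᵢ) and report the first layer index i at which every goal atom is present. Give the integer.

F0 = init (8 atoms)
F1 = F0 ∪ {at(a), at(e), holds(a,a), holds(a,b), holds(a,d), holds(b,d), holds(d,b), holds(e,b), holds(e,d), holds(e,e), on(a,a), on(a,b), on(a,d), on(b,b), on(b,d), on(d,d), on(e,a), on(e,b), on(e,d)}  (27 atoms)
F2 = F1 ∪ {holds(a,e), holds(b,e), holds(d,e), holds(e,a), on(a,e), on(b,a), on(b,e), on(d,a), on(d,e)}  (36 atoms)
goal ⊆ F2  ⇒  h_max = 2

2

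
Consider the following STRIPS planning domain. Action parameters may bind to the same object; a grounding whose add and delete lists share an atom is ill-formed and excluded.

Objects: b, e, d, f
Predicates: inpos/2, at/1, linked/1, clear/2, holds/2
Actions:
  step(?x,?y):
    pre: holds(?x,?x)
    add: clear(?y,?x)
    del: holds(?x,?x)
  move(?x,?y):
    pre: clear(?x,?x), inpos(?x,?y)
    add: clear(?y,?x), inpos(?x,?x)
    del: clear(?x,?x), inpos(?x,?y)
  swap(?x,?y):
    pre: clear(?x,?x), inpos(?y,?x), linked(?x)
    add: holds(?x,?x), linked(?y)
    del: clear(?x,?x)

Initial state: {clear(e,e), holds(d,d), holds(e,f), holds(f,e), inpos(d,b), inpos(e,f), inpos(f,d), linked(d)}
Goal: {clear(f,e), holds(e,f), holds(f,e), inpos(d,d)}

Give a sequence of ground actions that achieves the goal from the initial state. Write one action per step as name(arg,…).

1. step(d,d)  →  {clear(d,d), clear(e,e), holds(e,f), holds(f,e), inpos(d,b), inpos(e,f), inpos(f,d), linked(d)}
2. move(e,f)  →  {clear(d,d), clear(f,e), holds(e,f), holds(f,e), inpos(d,b), inpos(e,e), inpos(f,d), linked(d)}
3. move(d,b)  →  {clear(b,d), clear(f,e), holds(e,f), holds(f,e), inpos(d,d), inpos(e,e), inpos(f,d), linked(d)}

step(d,d); move(e,f); move(d,b)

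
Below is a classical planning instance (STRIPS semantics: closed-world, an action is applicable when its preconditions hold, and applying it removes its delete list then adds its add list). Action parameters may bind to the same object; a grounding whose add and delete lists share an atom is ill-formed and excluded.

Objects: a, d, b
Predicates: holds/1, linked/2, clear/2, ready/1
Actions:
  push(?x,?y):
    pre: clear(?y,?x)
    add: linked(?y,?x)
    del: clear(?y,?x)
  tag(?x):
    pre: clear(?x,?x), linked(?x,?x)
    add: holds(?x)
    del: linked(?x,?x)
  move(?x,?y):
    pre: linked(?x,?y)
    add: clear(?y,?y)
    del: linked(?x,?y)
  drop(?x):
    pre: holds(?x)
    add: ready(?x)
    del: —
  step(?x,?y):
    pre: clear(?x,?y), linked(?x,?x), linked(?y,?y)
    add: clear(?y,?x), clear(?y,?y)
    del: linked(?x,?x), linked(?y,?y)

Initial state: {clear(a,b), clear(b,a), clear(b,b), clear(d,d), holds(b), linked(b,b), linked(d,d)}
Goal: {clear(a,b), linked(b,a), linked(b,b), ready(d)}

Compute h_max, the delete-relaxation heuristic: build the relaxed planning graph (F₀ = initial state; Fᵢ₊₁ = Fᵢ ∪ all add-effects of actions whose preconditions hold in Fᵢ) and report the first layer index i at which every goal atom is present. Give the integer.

F0 = init (7 atoms)
F1 = F0 ∪ {holds(d), linked(a,b), linked(b,a), ready(b)}  (11 atoms)
F2 = F1 ∪ {clear(a,a), ready(d)}  (13 atoms)
goal ⊆ F2  ⇒  h_max = 2

2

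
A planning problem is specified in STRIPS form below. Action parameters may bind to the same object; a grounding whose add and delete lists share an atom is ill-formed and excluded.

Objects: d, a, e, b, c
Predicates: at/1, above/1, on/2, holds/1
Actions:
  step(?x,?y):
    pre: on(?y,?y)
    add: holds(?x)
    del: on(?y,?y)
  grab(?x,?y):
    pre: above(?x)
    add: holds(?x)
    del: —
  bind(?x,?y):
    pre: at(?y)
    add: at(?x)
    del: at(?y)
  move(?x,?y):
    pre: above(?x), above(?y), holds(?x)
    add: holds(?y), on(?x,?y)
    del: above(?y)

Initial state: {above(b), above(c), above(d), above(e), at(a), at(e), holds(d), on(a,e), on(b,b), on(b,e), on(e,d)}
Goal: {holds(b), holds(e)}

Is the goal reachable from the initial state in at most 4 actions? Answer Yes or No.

Yes

1. step(e,b)  →  {above(b), above(c), above(d), above(e), at(a), at(e), holds(d), holds(e), on(a,e), on(b,e), on(e,d)}
2. grab(b,d)  →  {above(b), above(c), above(d), above(e), at(a), at(e), holds(b), holds(d), holds(e), on(a,e), on(b,e), on(e,d)}
optimal plan length = 2; 2 ≤ 4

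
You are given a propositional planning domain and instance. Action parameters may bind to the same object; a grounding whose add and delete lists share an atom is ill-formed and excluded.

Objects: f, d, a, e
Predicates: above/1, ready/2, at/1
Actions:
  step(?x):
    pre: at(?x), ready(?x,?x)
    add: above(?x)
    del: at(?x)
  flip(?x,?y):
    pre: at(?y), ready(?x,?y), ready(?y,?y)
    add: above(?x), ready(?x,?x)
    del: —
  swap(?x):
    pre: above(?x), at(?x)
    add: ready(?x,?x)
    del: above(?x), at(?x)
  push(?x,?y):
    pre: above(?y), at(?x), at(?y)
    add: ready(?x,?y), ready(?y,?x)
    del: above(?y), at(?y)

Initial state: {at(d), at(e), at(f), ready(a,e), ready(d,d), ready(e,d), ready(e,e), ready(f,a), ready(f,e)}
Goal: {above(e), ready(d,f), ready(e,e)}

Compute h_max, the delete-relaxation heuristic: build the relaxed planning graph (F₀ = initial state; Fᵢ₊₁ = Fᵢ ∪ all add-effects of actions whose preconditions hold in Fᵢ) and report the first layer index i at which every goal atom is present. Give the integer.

2

F0 = init (9 atoms)
F1 = F0 ∪ {above(a), above(d), above(e), above(f), ready(a,a), ready(f,f)}  (15 atoms)
F2 = F1 ∪ {ready(d,e), ready(d,f), ready(e,f), ready(f,d)}  (19 atoms)
goal ⊆ F2  ⇒  h_max = 2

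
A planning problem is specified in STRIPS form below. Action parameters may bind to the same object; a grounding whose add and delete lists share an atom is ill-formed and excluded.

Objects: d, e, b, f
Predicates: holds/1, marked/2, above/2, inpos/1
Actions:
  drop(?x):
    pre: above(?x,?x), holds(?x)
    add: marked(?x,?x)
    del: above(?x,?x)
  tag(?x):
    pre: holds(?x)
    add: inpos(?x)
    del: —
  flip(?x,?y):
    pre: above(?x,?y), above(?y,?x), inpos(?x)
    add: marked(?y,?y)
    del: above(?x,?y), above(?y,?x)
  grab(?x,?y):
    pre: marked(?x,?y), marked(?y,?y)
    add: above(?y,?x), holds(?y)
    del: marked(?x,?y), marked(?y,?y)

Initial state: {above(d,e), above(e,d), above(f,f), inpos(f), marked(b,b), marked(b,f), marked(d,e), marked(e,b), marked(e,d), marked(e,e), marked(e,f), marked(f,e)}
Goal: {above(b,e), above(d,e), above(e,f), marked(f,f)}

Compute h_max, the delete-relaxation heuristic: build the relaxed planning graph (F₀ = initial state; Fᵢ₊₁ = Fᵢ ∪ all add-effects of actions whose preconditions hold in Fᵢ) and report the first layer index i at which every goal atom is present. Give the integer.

F0 = init (12 atoms)
F1 = F0 ∪ {above(b,b), above(b,e), above(e,e), above(e,f), holds(b), holds(e), marked(f,f)}  (19 atoms)
goal ⊆ F1  ⇒  h_max = 1

1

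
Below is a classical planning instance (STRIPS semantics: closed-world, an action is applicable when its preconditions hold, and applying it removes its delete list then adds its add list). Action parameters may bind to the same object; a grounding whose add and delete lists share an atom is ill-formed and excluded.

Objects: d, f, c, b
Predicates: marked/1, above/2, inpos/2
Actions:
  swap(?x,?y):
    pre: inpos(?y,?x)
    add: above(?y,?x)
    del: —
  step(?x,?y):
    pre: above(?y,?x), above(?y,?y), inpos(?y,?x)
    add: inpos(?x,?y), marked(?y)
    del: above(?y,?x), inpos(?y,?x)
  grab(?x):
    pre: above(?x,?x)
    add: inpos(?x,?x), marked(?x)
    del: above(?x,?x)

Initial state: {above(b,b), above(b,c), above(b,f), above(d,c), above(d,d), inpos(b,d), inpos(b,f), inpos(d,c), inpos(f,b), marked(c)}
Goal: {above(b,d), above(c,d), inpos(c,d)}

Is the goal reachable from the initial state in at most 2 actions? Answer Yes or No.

1. swap(d,b)  →  {above(b,b), above(b,c), above(b,d), above(b,f), above(d,c), above(d,d), inpos(b,d), inpos(b,f), inpos(d,c), inpos(f,b), marked(c)}
2. step(c,d)  →  {above(b,b), above(b,c), above(b,d), above(b,f), above(d,d), inpos(b,d), inpos(b,f), inpos(c,d), inpos(f,b), marked(c), marked(d)}
3. swap(d,c)  →  {above(b,b), above(b,c), above(b,d), above(b,f), above(c,d), above(d,d), inpos(b,d), inpos(b,f), inpos(c,d), inpos(f,b), marked(c), marked(d)}
optimal plan length = 3; 3 > 2

No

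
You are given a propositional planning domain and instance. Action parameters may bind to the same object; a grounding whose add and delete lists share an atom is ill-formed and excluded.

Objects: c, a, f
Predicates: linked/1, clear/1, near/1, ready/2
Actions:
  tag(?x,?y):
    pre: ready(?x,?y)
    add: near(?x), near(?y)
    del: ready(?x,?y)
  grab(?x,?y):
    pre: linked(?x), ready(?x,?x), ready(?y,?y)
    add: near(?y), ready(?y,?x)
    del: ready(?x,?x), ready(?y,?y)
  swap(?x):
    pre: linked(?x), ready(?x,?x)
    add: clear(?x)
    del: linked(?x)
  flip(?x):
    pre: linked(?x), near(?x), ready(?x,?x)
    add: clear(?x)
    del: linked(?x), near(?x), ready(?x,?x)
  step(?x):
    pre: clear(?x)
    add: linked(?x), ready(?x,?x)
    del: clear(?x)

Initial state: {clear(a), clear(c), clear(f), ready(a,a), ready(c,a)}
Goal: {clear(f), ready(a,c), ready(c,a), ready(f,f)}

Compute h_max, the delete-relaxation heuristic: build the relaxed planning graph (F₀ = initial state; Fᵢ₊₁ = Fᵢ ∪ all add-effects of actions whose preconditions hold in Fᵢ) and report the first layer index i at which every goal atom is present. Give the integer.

2

F0 = init (5 atoms)
F1 = F0 ∪ {linked(a), linked(c), linked(f), near(a), near(c), ready(c,c), ready(f,f)}  (12 atoms)
F2 = F1 ∪ {near(f), ready(a,c), ready(a,f), ready(c,f), ready(f,a), ready(f,c)}  (18 atoms)
goal ⊆ F2  ⇒  h_max = 2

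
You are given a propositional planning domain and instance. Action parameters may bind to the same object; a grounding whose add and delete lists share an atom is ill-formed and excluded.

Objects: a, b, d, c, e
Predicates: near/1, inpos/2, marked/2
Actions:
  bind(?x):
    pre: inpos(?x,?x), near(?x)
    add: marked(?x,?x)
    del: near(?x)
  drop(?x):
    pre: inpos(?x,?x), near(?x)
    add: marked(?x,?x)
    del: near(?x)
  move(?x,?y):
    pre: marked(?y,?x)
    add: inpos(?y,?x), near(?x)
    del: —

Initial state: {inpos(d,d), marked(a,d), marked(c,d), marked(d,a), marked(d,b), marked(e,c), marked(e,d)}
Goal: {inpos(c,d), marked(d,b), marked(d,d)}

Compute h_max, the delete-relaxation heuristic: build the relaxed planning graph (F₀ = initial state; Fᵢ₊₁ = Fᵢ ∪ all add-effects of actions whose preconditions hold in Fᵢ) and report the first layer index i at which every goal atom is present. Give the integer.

F0 = init (7 atoms)
F1 = F0 ∪ {inpos(a,d), inpos(c,d), inpos(d,a), inpos(d,b), inpos(e,c), inpos(e,d), near(a), near(b), near(c), near(d)}  (17 atoms)
F2 = F1 ∪ {marked(d,d)}  (18 atoms)
goal ⊆ F2  ⇒  h_max = 2

2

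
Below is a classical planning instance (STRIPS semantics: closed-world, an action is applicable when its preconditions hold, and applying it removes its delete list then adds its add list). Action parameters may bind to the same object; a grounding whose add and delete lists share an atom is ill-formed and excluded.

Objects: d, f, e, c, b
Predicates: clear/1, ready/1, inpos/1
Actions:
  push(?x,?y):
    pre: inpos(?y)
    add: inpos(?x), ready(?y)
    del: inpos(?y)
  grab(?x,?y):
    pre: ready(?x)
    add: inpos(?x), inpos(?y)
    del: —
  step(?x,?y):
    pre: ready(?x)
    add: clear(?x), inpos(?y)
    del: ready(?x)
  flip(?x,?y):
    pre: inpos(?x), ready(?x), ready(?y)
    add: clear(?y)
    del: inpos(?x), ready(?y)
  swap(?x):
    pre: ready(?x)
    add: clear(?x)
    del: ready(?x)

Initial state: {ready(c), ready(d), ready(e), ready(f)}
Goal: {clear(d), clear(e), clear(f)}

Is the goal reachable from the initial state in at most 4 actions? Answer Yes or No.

Yes

1. step(d,d)  →  {clear(d), inpos(d), ready(c), ready(e), ready(f)}
2. step(f,d)  →  {clear(d), clear(f), inpos(d), ready(c), ready(e)}
3. step(e,d)  →  {clear(d), clear(e), clear(f), inpos(d), ready(c)}
optimal plan length = 3; 3 ≤ 4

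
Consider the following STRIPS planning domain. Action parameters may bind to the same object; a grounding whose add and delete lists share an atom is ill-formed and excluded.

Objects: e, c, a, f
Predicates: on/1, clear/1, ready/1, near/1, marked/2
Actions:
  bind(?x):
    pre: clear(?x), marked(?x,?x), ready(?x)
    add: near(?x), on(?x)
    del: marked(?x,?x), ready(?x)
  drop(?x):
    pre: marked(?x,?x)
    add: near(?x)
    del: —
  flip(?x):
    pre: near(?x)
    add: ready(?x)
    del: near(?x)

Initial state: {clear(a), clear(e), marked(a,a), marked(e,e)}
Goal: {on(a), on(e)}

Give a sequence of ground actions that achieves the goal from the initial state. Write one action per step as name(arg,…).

drop(e); drop(a); flip(e); bind(e); flip(a); bind(a)

1. drop(e)  →  {clear(a), clear(e), marked(a,a), marked(e,e), near(e)}
2. drop(a)  →  {clear(a), clear(e), marked(a,a), marked(e,e), near(a), near(e)}
3. flip(e)  →  {clear(a), clear(e), marked(a,a), marked(e,e), near(a), ready(e)}
4. bind(e)  →  {clear(a), clear(e), marked(a,a), near(a), near(e), on(e)}
5. flip(a)  →  {clear(a), clear(e), marked(a,a), near(e), on(e), ready(a)}
6. bind(a)  →  {clear(a), clear(e), near(a), near(e), on(a), on(e)}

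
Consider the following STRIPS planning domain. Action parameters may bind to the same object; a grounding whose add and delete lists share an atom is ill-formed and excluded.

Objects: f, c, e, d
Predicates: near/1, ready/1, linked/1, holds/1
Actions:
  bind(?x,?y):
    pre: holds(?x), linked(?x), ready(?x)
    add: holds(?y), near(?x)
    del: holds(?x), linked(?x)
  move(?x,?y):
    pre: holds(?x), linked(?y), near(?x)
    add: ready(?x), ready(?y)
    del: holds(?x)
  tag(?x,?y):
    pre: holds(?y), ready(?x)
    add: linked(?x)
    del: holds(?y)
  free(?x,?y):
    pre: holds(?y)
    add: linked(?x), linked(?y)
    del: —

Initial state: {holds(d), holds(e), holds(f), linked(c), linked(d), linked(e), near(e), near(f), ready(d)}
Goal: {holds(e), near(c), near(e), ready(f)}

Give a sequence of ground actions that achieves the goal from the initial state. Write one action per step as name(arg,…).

1. bind(d,c)  →  {holds(c), holds(e), holds(f), linked(c), linked(e), near(d), near(e), near(f), ready(d)}
2. move(f,c)  →  {holds(c), holds(e), linked(c), linked(e), near(d), near(e), near(f), ready(c), ready(d), ready(f)}
3. bind(c,f)  →  {holds(e), holds(f), linked(e), near(c), near(d), near(e), near(f), ready(c), ready(d), ready(f)}

bind(d,c); move(f,c); bind(c,f)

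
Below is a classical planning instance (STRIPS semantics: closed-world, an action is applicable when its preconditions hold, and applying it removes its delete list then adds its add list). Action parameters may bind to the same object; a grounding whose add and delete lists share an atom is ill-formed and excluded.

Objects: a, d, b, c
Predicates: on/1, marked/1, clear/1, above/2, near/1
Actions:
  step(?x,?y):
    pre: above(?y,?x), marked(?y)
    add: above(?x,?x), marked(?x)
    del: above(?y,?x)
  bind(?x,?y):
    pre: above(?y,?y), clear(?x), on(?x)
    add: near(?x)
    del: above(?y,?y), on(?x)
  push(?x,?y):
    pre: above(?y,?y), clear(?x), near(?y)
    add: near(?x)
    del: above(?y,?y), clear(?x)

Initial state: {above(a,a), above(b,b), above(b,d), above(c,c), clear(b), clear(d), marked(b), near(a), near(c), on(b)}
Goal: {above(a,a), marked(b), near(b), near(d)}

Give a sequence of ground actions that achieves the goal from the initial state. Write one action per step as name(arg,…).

1. bind(b,b)  →  {above(a,a), above(b,d), above(c,c), clear(b), clear(d), marked(b), near(a), near(b), near(c)}
2. push(d,c)  →  {above(a,a), above(b,d), clear(b), marked(b), near(a), near(b), near(c), near(d)}

bind(b,b); push(d,c)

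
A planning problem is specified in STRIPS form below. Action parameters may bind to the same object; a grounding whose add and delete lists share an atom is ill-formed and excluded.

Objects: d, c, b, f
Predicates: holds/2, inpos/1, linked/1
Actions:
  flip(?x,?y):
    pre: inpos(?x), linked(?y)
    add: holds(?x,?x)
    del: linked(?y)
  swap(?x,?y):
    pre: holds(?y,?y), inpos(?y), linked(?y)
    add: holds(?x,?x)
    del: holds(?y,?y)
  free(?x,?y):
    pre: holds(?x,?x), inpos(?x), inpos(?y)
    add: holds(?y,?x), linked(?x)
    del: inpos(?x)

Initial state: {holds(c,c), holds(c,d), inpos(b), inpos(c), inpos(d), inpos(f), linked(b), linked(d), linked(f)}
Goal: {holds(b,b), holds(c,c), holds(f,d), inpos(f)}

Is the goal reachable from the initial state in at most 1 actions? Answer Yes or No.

1. flip(d,d)  →  {holds(c,c), holds(c,d), holds(d,d), inpos(b), inpos(c), inpos(d), inpos(f), linked(b), linked(f)}
2. flip(b,b)  →  {holds(b,b), holds(c,c), holds(c,d), holds(d,d), inpos(b), inpos(c), inpos(d), inpos(f), linked(f)}
3. free(d,f)  →  {holds(b,b), holds(c,c), holds(c,d), holds(d,d), holds(f,d), inpos(b), inpos(c), inpos(f), linked(d), linked(f)}
optimal plan length = 3; 3 > 1

No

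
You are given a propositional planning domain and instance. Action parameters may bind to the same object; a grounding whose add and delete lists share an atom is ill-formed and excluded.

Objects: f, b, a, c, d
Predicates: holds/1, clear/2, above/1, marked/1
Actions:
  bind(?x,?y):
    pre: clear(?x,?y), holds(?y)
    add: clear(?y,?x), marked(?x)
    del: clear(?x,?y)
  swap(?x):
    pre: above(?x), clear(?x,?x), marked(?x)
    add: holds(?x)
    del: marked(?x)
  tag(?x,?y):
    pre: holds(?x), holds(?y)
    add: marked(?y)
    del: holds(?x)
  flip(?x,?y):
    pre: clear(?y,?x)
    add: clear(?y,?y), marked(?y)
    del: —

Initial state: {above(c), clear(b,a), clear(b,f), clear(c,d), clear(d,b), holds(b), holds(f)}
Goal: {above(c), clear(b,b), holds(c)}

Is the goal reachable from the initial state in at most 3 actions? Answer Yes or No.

1. flip(f,b)  →  {above(c), clear(b,a), clear(b,b), clear(b,f), clear(c,d), clear(d,b), holds(b), holds(f), marked(b)}
2. flip(d,c)  →  {above(c), clear(b,a), clear(b,b), clear(b,f), clear(c,c), clear(c,d), clear(d,b), holds(b), holds(f), marked(b), marked(c)}
3. swap(c)  →  {above(c), clear(b,a), clear(b,b), clear(b,f), clear(c,c), clear(c,d), clear(d,b), holds(b), holds(c), holds(f), marked(b)}
optimal plan length = 3; 3 ≤ 3

Yes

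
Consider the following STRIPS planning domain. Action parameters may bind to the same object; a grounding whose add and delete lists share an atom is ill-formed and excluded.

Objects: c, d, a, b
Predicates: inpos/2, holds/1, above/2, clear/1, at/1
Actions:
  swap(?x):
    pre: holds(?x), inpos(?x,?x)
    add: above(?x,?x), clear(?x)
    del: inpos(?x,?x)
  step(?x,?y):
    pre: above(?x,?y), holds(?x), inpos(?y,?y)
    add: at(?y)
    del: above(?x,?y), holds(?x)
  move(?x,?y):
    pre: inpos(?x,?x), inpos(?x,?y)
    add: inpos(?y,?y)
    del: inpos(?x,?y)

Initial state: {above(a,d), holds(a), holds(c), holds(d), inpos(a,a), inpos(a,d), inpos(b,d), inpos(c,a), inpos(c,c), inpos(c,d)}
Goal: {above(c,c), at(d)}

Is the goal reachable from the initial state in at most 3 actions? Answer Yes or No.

Yes

1. swap(c)  →  {above(a,d), above(c,c), clear(c), holds(a), holds(c), holds(d), inpos(a,a), inpos(a,d), inpos(b,d), inpos(c,a), inpos(c,d)}
2. move(a,d)  →  {above(a,d), above(c,c), clear(c), holds(a), holds(c), holds(d), inpos(a,a), inpos(b,d), inpos(c,a), inpos(c,d), inpos(d,d)}
3. step(a,d)  →  {above(c,c), at(d), clear(c), holds(c), holds(d), inpos(a,a), inpos(b,d), inpos(c,a), inpos(c,d), inpos(d,d)}
optimal plan length = 3; 3 ≤ 3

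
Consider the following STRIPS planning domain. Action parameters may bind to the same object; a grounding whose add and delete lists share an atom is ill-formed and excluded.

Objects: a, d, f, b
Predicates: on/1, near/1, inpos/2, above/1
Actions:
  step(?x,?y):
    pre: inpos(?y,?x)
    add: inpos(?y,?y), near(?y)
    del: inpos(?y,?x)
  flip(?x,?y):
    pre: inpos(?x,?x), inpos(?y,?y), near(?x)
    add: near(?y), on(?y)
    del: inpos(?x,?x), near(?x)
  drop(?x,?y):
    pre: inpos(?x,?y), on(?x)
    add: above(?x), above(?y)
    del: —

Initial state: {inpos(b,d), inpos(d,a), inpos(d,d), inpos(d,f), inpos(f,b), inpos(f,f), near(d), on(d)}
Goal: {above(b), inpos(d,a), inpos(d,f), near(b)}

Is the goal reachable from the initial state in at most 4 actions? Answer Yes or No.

Yes

1. step(d,b)  →  {inpos(b,b), inpos(d,a), inpos(d,d), inpos(d,f), inpos(f,b), inpos(f,f), near(b), near(d), on(d)}
2. flip(d,f)  →  {inpos(b,b), inpos(d,a), inpos(d,f), inpos(f,b), inpos(f,f), near(b), near(f), on(d), on(f)}
3. drop(f,b)  →  {above(b), above(f), inpos(b,b), inpos(d,a), inpos(d,f), inpos(f,b), inpos(f,f), near(b), near(f), on(d), on(f)}
optimal plan length = 3; 3 ≤ 4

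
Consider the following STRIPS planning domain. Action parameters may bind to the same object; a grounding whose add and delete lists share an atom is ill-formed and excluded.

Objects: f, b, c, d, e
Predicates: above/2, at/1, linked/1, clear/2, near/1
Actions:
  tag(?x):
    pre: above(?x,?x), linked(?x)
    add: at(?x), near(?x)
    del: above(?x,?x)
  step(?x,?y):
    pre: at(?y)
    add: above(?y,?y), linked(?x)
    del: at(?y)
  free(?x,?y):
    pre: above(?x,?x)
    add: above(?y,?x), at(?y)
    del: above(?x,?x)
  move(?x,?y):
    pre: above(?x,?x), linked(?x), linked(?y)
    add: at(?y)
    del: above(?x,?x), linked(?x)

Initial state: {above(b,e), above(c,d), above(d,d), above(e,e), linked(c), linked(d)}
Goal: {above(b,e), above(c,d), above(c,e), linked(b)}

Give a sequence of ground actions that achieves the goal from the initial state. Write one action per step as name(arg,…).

1. free(e,c)  →  {above(b,e), above(c,d), above(c,e), above(d,d), at(c), linked(c), linked(d)}
2. step(b,c)  →  {above(b,e), above(c,c), above(c,d), above(c,e), above(d,d), linked(b), linked(c), linked(d)}

free(e,c); step(b,c)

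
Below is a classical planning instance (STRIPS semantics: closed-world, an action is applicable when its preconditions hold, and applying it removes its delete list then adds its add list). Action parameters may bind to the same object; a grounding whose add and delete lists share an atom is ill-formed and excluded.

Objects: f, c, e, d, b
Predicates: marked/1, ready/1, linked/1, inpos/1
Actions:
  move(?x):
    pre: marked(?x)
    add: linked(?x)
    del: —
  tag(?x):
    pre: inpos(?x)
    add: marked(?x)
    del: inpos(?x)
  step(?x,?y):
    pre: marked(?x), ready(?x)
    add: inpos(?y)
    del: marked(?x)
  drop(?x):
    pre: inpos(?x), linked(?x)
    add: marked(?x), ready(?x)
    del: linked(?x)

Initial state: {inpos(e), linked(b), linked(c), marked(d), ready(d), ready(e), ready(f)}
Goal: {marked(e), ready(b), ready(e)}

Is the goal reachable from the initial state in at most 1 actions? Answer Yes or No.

No

1. tag(e)  →  {linked(b), linked(c), marked(d), marked(e), ready(d), ready(e), ready(f)}
2. step(d,b)  →  {inpos(b), linked(b), linked(c), marked(e), ready(d), ready(e), ready(f)}
3. drop(b)  →  {inpos(b), linked(c), marked(b), marked(e), ready(b), ready(d), ready(e), ready(f)}
optimal plan length = 3; 3 > 1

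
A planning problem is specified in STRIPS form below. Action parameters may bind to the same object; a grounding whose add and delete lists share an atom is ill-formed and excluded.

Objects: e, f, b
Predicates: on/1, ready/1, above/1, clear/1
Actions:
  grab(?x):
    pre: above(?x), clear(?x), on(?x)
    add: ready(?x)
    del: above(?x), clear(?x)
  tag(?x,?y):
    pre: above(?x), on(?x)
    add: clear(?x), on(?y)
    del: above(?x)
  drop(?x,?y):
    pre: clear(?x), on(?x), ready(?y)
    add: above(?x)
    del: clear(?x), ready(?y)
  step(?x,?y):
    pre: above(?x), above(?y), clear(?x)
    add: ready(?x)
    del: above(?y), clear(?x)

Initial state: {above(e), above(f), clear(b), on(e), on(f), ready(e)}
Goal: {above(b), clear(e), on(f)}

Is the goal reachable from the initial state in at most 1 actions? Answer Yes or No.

1. tag(e,b)  →  {above(f), clear(b), clear(e), on(b), on(e), on(f), ready(e)}
2. drop(b,e)  →  {above(b), above(f), clear(e), on(b), on(e), on(f)}
optimal plan length = 2; 2 > 1

No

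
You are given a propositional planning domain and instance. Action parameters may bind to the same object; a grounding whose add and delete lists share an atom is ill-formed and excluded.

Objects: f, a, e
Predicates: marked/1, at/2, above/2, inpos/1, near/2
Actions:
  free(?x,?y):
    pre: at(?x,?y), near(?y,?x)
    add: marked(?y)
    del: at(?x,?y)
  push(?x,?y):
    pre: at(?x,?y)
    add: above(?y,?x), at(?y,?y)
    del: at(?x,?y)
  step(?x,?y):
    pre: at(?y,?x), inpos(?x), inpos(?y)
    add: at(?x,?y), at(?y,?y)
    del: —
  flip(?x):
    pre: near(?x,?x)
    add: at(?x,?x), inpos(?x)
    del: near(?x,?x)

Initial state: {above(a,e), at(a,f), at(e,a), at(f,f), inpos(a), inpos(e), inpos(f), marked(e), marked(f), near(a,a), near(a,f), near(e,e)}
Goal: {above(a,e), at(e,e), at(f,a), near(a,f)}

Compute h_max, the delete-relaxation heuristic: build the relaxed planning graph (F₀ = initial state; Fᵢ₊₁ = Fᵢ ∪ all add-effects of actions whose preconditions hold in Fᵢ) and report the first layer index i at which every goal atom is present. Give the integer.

1

F0 = init (12 atoms)
F1 = F0 ∪ {above(f,a), at(a,a), at(a,e), at(e,e), at(f,a)}  (17 atoms)
goal ⊆ F1  ⇒  h_max = 1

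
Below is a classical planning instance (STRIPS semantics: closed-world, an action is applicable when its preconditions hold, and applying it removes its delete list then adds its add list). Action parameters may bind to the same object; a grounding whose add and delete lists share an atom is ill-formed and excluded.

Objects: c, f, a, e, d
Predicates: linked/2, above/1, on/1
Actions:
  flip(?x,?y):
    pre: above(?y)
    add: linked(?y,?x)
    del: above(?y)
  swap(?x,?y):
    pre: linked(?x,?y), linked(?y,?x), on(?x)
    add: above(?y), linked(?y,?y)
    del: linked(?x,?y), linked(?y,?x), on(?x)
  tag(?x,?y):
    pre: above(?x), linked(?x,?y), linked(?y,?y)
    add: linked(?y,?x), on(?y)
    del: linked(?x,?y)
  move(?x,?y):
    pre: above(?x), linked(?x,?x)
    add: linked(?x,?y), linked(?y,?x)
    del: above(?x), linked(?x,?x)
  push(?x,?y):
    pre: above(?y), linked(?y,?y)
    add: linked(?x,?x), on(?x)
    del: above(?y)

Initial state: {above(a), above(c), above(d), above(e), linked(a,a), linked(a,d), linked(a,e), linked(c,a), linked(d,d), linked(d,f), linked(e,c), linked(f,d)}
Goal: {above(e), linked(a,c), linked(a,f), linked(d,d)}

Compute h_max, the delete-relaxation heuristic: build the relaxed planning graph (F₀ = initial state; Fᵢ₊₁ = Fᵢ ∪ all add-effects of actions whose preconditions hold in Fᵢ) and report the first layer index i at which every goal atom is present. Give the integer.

1

F0 = init (12 atoms)
F1 = F0 ∪ {linked(a,c), linked(a,f), linked(c,c), linked(c,d), linked(c,e), linked(c,f), linked(d,a), linked(d,c), linked(d,e), linked(e,a), linked(e,d), linked(e,e), linked(e,f), linked(f,a), linked(f,f), on(a), on(c), on(d), on(e), on(f)}  (32 atoms)
goal ⊆ F1  ⇒  h_max = 1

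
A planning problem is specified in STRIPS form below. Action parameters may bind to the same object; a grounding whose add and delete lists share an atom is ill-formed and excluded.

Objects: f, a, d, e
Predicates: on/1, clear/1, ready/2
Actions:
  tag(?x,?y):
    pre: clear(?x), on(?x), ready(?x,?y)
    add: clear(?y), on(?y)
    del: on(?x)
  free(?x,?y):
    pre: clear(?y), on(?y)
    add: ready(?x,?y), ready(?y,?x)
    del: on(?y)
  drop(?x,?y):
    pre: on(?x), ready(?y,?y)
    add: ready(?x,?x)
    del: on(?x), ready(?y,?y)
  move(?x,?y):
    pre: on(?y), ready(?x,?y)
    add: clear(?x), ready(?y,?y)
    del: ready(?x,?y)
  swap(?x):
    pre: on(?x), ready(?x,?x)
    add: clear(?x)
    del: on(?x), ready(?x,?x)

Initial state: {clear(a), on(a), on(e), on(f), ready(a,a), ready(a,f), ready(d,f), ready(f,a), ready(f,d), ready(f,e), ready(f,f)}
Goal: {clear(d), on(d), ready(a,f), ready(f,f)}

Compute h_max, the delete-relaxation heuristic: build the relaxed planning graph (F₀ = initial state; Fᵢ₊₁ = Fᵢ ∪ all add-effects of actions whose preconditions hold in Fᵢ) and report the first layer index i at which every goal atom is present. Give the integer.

F0 = init (11 atoms)
F1 = F0 ∪ {clear(d), clear(f), ready(a,d), ready(a,e), ready(d,a), ready(e,a), ready(e,e)}  (18 atoms)
F2 = F1 ∪ {clear(e), on(d), ready(e,f)}  (21 atoms)
goal ⊆ F2  ⇒  h_max = 2

2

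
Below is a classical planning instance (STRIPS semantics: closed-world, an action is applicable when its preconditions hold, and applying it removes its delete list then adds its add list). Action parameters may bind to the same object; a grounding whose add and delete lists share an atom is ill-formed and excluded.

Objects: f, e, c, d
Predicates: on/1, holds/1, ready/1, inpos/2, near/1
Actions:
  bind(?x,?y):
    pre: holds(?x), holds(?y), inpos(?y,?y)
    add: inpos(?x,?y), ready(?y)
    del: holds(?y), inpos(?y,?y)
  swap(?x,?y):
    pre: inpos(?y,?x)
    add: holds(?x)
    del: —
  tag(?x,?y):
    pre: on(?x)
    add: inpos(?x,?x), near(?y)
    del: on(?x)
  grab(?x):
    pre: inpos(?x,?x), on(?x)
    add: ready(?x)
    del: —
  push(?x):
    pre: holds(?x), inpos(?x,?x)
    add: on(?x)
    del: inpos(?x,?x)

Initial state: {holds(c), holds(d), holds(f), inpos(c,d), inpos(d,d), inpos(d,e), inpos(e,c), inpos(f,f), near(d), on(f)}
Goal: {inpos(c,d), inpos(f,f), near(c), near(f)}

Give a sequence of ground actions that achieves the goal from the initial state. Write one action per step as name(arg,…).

tag(f,f); push(f); tag(f,c)

1. tag(f,f)  →  {holds(c), holds(d), holds(f), inpos(c,d), inpos(d,d), inpos(d,e), inpos(e,c), inpos(f,f), near(d), near(f)}
2. push(f)  →  {holds(c), holds(d), holds(f), inpos(c,d), inpos(d,d), inpos(d,e), inpos(e,c), near(d), near(f), on(f)}
3. tag(f,c)  →  {holds(c), holds(d), holds(f), inpos(c,d), inpos(d,d), inpos(d,e), inpos(e,c), inpos(f,f), near(c), near(d), near(f)}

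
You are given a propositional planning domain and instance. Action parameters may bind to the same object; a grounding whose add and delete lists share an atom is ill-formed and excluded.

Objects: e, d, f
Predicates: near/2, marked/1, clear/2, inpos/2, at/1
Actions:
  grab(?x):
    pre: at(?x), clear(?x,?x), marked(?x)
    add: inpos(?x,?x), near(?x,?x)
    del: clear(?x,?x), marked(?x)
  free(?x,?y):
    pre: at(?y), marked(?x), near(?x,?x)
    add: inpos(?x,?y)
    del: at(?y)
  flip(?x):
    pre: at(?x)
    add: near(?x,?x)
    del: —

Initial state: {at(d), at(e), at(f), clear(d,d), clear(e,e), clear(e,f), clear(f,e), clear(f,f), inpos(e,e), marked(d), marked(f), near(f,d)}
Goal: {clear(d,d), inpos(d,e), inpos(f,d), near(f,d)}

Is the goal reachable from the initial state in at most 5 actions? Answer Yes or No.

1. flip(d)  →  {at(d), at(e), at(f), clear(d,d), clear(e,e), clear(e,f), clear(f,e), clear(f,f), inpos(e,e), marked(d), marked(f), near(d,d), near(f,d)}
2. free(d,e)  →  {at(d), at(f), clear(d,d), clear(e,e), clear(e,f), clear(f,e), clear(f,f), inpos(d,e), inpos(e,e), marked(d), marked(f), near(d,d), near(f,d)}
3. flip(f)  →  {at(d), at(f), clear(d,d), clear(e,e), clear(e,f), clear(f,e), clear(f,f), inpos(d,e), inpos(e,e), marked(d), marked(f), near(d,d), near(f,d), near(f,f)}
4. free(f,d)  →  {at(f), clear(d,d), clear(e,e), clear(e,f), clear(f,e), clear(f,f), inpos(d,e), inpos(e,e), inpos(f,d), marked(d), marked(f), near(d,d), near(f,d), near(f,f)}
optimal plan length = 4; 4 ≤ 5

Yes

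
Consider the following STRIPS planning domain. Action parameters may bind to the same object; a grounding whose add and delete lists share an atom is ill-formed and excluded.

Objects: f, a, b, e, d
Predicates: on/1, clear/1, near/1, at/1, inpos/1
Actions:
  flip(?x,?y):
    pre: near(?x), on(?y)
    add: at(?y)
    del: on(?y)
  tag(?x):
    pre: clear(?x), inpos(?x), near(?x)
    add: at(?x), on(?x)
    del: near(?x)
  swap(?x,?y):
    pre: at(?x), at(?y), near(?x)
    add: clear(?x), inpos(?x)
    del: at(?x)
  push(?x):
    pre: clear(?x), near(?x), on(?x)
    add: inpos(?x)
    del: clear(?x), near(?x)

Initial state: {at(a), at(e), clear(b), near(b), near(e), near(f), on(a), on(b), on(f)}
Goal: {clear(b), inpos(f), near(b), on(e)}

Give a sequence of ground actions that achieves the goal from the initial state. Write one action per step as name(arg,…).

1. flip(f,f)  →  {at(a), at(e), at(f), clear(b), near(b), near(e), near(f), on(a), on(b)}
2. swap(f,f)  →  {at(a), at(e), clear(b), clear(f), inpos(f), near(b), near(e), near(f), on(a), on(b)}
3. swap(e,a)  →  {at(a), clear(b), clear(e), clear(f), inpos(e), inpos(f), near(b), near(e), near(f), on(a), on(b)}
4. tag(e)  →  {at(a), at(e), clear(b), clear(e), clear(f), inpos(e), inpos(f), near(b), near(f), on(a), on(b), on(e)}

flip(f,f); swap(f,f); swap(e,a); tag(e)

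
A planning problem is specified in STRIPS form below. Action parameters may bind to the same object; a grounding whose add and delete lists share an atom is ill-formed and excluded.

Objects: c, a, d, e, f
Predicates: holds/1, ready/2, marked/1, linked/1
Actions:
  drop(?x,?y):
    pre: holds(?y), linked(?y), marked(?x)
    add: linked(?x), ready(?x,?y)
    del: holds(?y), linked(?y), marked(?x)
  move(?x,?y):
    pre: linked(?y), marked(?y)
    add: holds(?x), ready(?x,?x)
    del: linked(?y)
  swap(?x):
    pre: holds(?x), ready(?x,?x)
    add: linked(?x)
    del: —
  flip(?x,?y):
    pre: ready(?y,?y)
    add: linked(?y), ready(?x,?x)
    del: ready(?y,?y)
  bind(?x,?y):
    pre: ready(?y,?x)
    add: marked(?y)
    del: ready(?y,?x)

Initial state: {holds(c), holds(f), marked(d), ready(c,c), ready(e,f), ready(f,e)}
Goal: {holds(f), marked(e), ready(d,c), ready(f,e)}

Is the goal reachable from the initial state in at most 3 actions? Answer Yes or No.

1. swap(c)  →  {holds(c), holds(f), linked(c), marked(d), ready(c,c), ready(e,f), ready(f,e)}
2. drop(d,c)  →  {holds(f), linked(d), ready(c,c), ready(d,c), ready(e,f), ready(f,e)}
3. bind(f,e)  →  {holds(f), linked(d), marked(e), ready(c,c), ready(d,c), ready(f,e)}
optimal plan length = 3; 3 ≤ 3

Yes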